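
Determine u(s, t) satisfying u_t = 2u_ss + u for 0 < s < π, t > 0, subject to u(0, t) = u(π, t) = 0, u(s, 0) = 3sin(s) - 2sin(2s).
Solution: Substitute u = exp(t)w.
Then u_t = exp(t)(w_t + w), u_ss = exp(t)w_ss; substituting and dividing by exp(t), the lower-order terms cancel: w_t = 2w_ss (standard heat equation).
Data for w: w(s,0) = u(s,0) = 3sin(s) - 2sin(2s). The boundary conditions carry over: w(0,t) = w(π,t) = 0.
Separating variables: w = Σ c_n exp(-2n²t) sin(ns). From w(s,0) = 3sin(s) - 2sin(2s): c_1=3, c_2=-2.
So w(s,t) = 3exp(-2t)sin(s) - 2exp(-8t)sin(2s), and u(s,t) = exp(t)w(s,t).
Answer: u(s, t) = 3exp(-t)sin(s) - 2exp(-7t)sin(2s)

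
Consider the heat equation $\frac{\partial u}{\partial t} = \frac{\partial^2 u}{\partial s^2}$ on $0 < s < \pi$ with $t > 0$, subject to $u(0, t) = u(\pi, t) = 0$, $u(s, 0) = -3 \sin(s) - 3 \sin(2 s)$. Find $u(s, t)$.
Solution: Using separation of variables $u = X(s)T(t)$:
Eigenfunctions: $\sin(ns)$, $n = 1, 2, 3, \ldots$
General solution: $u(s, t) = \sum c_n \sin(ns) e^{-n^2 t}$
Matching $u(s,0) = -3 \sin(s) - 3 \sin(2 s)$ term by term: $c_1=-3, c_2=-3$.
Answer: $u(s, t) = -3 e^{-t} \sin(s) - 3 e^{-4 t} \sin(2 s)$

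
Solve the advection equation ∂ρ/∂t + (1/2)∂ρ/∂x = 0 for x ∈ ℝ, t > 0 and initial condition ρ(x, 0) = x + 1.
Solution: By characteristics (dx/dt = 1/2), ρ(x,t) = f(x - (1/2)t) with f = ρ(·, 0).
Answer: ρ(x, t) = -(1/2)t + x + 1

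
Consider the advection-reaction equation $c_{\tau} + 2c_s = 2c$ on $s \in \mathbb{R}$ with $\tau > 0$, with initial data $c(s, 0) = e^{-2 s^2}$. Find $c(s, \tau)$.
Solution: Substitute $c = e^{2\tau}u$, i.e. $u = e^{-2\tau}c$.
By the product rule, $c_{\tau} = e^{2\tau}(u_{\tau} + 2u)$, $c_s = e^{2\tau}u_s$.
Substituting into the PDE and dividing by $e^{2\tau}$: $u_{\tau} + 2u + 2u_s = 2u$.
The lower-order terms cancel, leaving the standard advection equation $u_{\tau} + 2u_s = 0$.
Initial data for $u$: $u(s,0) = c(s,0) = e^{-2 s^2}$.
Solve for $u$:
  By method of characteristics (waves move right with speed 2):
  Along characteristics $s - 2\tau =$ const, $u$ is constant, so $u(s,\tau) = f(s - 2\tau)$ with $f = u( \cdot , 0)$.
Hence $u(s,\tau) = e^{-2 (s - 2 \tau)^2}$.
Transform back: $c(s,\tau) = e^{2\tau}u(s,\tau)$.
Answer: $c(s, \tau) = e^{2 \tau} e^{-2 (-2 \tau + s)^2}$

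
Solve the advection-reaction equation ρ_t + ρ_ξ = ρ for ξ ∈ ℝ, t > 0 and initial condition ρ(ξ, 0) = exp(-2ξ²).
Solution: Substitute ρ = exp(t)u, i.e. u = exp(-t)ρ.
By the product rule, ρ_t = exp(t)(u_t + u), ρ_ξ = exp(t)u_ξ.
Substituting into the PDE and dividing by exp(t): u_t + u + u_ξ = u.
The lower-order terms cancel, leaving the standard advection equation u_t + u_ξ = 0.
Initial data for u: u(ξ,0) = ρ(ξ,0) = exp(-2ξ²).
Solve for u:
  By method of characteristics (waves move right with speed 1):
  Along characteristics ξ - t = const, u is constant, so u(ξ,t) = f(ξ - t) with f = u(·, 0).
Hence u(ξ,t) = exp(-2(-t + ξ)²).
Transform back: ρ(ξ,t) = exp(t)u(ξ,t).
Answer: ρ(ξ, t) = exp(t)exp(-2(-t + ξ)²)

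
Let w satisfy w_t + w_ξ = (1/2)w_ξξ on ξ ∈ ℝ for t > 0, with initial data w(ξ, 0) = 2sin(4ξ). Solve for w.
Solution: Change to a moving frame: let η = ξ - t, σ = t and write w(ξ,t) = u(η,σ).
By the chain rule w_t = u_σ - u_η, w_ξ = u_η, w_ξξ = u_ηη.
Then w_t + w_ξ = u_σ: the advection term cancels and the PDE becomes the heat equation u_σ = (1/2)u_ηη on η ∈ ℝ.
Initial data: u(η,0) = w(η,0) = 2sin(4η).
On η ∈ ℝ each mode satisfies (sin(nη))″ = -n² sin(nη), so exp(-n²σ/2) sin(nη) solves the heat equation; by superposition u(η,σ) = Σ c_n exp(-n²σ/2) sin(nη).
Reading off the coefficients: c_4=2, so u(η,σ) = 2exp(-8σ)sin(4η).
Substituting back η = ξ - t, σ = t: w(ξ,t) = u(ξ - t, t).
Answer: w(ξ, t) = -2exp(-8t)sin(4t - 4ξ)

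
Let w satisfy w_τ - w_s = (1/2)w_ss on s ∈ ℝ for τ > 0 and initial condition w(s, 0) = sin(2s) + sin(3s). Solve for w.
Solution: Moving frame: η = s + τ, σ = τ, w = u(η,σ), so w_τ = u_σ + u_η and w_ss = u_ηη.
Hence w_τ - w_s = u_σ and the PDE becomes the heat equation u_σ = (1/2)u_ηη on η ∈ ℝ.
Initial data: u(η,0) = w(η,0) = sin(2η) + sin(3η). Each mode sin(nη) decays as exp(-n²σ/2) on ℝ, so u(η,σ) = Σ c_n exp(-n²σ/2) sin(nη) with c_2=1, c_3=1: u(η,σ) = exp(-2σ)sin(2η) + exp(-9σ/2)sin(3η).
Substituting back: w(s,τ) = u(s + τ, τ).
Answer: w(s, τ) = exp(-2τ)sin(2s + 2τ) + exp(-9τ/2)sin(3s + 3τ)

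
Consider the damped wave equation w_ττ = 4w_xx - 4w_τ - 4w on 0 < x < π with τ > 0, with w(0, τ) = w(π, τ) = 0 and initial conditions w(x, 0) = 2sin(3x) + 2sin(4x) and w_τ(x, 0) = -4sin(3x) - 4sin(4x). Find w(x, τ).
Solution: Substitute w = exp(-2τ)u, i.e. u = exp(2τ)w.
By the product rule, w_τ = exp(-2τ)(u_τ - 2u), w_ττ = exp(-2τ)(u_ττ - 4u_τ + 4u), w_xx = exp(-2τ)u_xx.
Substituting into the PDE and dividing by exp(-2τ): u_ττ - 4u_τ + 4u = 4u_xx - 4(u_τ - 2u) - 4u.
The lower-order terms cancel, leaving the standard wave equation u_ττ = 4u_xx.
Initial data for u: u(x,0) = w(x,0) = 2sin(3x) + 2sin(4x); u_τ(x,0) = w_τ(x,0) + 2w(x,0) = 0. The boundary conditions carry over: u(0,τ) = u(π,τ) = 0.
Solve for u:
  Using separation of variables u = X(x)T(τ):
  Eigenfunctions: sin(nx), n = 1, 2, 3, ...
  General solution: u(x, τ) = Σ [A_n cos(2n τ) + B_n sin(2n τ)] sin(nx)
  From u(x,0) = 2sin(3x) + 2sin(4x): A_3=2, A_4=2. From u_τ(x,0) = 0: all B_n = 0.
Hence u(x,τ) = 2sin(3x)cos(6τ) + 2sin(4x)cos(8τ).
Transform back: w(x,τ) = exp(-2τ)u(x,τ).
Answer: w(x, τ) = 2exp(-2τ)sin(3x)cos(6τ) + 2exp(-2τ)sin(4x)cos(8τ)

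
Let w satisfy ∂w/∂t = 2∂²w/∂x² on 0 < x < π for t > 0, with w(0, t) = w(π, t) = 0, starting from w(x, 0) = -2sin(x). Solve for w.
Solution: Separating variables: w = Σ c_n exp(-2n²t) sin(nx). From w(x,0) = -2sin(x): c_1=-2.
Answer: w(x, t) = -2exp(-2t)sin(x)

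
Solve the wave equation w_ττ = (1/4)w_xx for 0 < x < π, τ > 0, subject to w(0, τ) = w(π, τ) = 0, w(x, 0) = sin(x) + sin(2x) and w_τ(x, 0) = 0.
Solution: Using separation of variables w = X(x)T(τ):
Eigenfunctions: sin(nx), n = 1, 2, 3, ...
General solution: w(x, τ) = Σ [A_n cos(n τ/2) + B_n sin(n τ/2)] sin(nx)
From w(x,0) = sin(x) + sin(2x): A_1=1, A_2=1. From w_τ(x,0) = 0: all B_n = 0.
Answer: w(x, τ) = sin(x)cos(τ/2) + sin(2x)cos(τ)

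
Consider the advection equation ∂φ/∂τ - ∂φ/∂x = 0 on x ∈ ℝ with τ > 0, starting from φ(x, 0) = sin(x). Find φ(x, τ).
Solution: By characteristics (dx/dτ = -1), φ(x,τ) = f(x + τ) with f = φ(·, 0).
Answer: φ(x, τ) = sin(x + τ)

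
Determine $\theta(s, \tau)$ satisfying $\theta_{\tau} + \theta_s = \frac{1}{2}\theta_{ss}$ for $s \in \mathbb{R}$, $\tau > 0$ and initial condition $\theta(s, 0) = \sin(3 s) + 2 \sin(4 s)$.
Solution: Change to a moving frame: let $\eta = s - \tau$, $\sigma = \tau$ and write $\theta(s,\tau) = u(\eta,\sigma)$.
By the chain rule $\theta_{\tau} = u_{\sigma} - u_{\eta}$, $\theta_s = u_{\eta}$, $\theta_{ss} = u_{\eta\eta}$.
Then $\theta_{\tau} + \theta_s = u_{\sigma}$: the advection term cancels and the PDE becomes the heat equation $u_{\sigma} = \frac{1}{2}u_{\eta\eta}$ on $\eta \in \mathbb{R}$.
Initial data: $u(\eta,0) = \theta(\eta,0) = \sin(3 \eta) + 2 \sin(4 \eta)$.
On $\eta \in \mathbb{R}$ each mode satisfies $(\sin(n\eta))'' = -n^2 \sin(n\eta)$, so $e^{-n^2\sigma/2} \sin(n\eta)$ solves the heat equation; by superposition $u(\eta,\sigma) = \sum c_n e^{-n^2\sigma/2} \sin(n\eta)$.
Reading off the coefficients: $c_3=1, c_4=2$, so $u(\eta,\sigma) = 2 e^{-8 \sigma} \sin(4 \eta) + e^{-9 \sigma/2} \sin(3 \eta)$.
Substituting back $\eta = s - \tau$, $\sigma = \tau$: $\theta(s,\tau) = u(s - \tau, \tau)$.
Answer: $\theta(s, \tau) = -2 e^{-8 \tau} \sin(4 \tau - 4 s) -  e^{-9 \tau/2} \sin(3 \tau - 3 s)$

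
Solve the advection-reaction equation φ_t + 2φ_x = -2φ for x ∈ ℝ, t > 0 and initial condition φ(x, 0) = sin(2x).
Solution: Substitute φ = exp(-2t)u.
Then φ_t = exp(-2t)(u_t - 2u), φ_x = exp(-2t)u_x; substituting and dividing by exp(-2t), the lower-order terms cancel: u_t + 2u_x = 0 (standard advection equation).
Data for u: u(x,0) = φ(x,0) = sin(2x).
By characteristics (dx/dt = 2), u(x,t) = f(x - 2t) with f = u(·, 0).
So u(x,t) = -sin(4t - 2x), and φ(x,t) = exp(-2t)u(x,t).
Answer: φ(x, t) = -exp(-2t)sin(4t - 2x)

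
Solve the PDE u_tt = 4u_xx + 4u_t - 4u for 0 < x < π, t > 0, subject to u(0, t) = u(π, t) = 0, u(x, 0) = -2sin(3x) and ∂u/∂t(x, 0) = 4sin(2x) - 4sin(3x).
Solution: Substitute u = exp(2t)w, i.e. w = exp(-2t)u.
By the product rule, u_t = exp(2t)(w_t + 2w), u_tt = exp(2t)(w_tt + 4w_t + 4w), u_xx = exp(2t)w_xx.
Substituting into the PDE and dividing by exp(2t): w_tt + 4w_t + 4w = 4w_xx + 4(w_t + 2w) - 4w.
The lower-order terms cancel, leaving the standard wave equation w_tt = 4w_xx.
Initial data for w: w(x,0) = u(x,0) = -2sin(3x); w_t(x,0) = u_t(x,0) - 2u(x,0) = 4sin(2x). The boundary conditions carry over: w(0,t) = w(π,t) = 0.
Solve for w:
  Using separation of variables w = X(x)T(t):
  Eigenfunctions: sin(nx), n = 1, 2, 3, ...
  General solution: w(x, t) = Σ [A_n cos(2n t) + B_n sin(2n t)] sin(nx)
  From w(x,0) = -2sin(3x): A_3=-2. From w_t(x,0) = 4sin(2x), using w_t(x,0) = Σ ω_n B_n sin(nx) with ω_n = 2n: B_2 = 4/4 = 1.
Hence w(x,t) = sin(4t)sin(2x) - 2sin(3x)cos(6t).
Transform back: u(x,t) = exp(2t)w(x,t).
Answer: u(x, t) = exp(2t)sin(4t)sin(2x) - 2exp(2t)sin(3x)cos(6t)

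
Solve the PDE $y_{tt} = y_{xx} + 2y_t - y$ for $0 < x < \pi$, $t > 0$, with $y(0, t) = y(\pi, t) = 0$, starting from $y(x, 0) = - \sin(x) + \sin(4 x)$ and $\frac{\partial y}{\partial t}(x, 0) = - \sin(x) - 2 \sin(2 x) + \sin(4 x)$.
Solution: Substitute $y = e^{t}u$, i.e. $u = e^{-t}y$.
By the product rule, $y_t = e^{t}(u_t + u)$, $y_{tt} = e^{t}(u_{tt} + 2u_t + u)$, $y_{xx} = e^{t}u_{xx}$.
Substituting into the PDE and dividing by $e^{t}$: $u_{tt} + 2u_t + u = u_{xx} + 2(u_t + u) - u$.
The lower-order terms cancel, leaving the standard wave equation $u_{tt} = u_{xx}$.
Initial data for $u$: $u(x,0) = y(x,0) = - \sin(x) + \sin(4 x)$; $u_t(x,0) = y_t(x,0) - y(x,0) = -2 \sin(2 x)$. The boundary conditions carry over: $u(0,t) = u(\pi,t) = 0$.
Solve for $u$:
  Using separation of variables $u = X(x)T(t)$:
  Eigenfunctions: $\sin(nx)$, $n = 1, 2, 3, \ldots$
  General solution: $u(x, t) = \sum [A_n \cos(n t) + B_n \sin(n t)] \sin(nx)$
  From $u(x,0) = - \sin(x) + \sin(4 x)$: $A_1=-1, A_4=1$. From $u_t(x,0) = -2 \sin(2 x)$, using $u_t(x,0) = \sum \omega_n B_n \sin(nx)$ with $\omega_n = n$: $B_2 = (-2)/2 = -1$.
Hence $u(x,t) = - \sin(2 t) \sin(2 x) - \sin(x) \cos(t) + \sin(4 x) \cos(4 t)$.
Transform back: $y(x,t) = e^{t}u(x,t)$.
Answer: $y(x, t) = - e^{t} \sin(2 t) \sin(2 x) -  e^{t} \sin(x) \cos(t) + e^{t} \sin(4 x) \cos(4 t)$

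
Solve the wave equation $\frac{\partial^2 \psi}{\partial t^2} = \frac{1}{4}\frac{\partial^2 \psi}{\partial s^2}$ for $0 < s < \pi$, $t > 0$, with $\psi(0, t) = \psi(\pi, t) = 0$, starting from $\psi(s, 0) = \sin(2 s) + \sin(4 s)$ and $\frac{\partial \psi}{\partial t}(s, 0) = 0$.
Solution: Separating variables: $\psi = \sum [A_n \cos(\omega_n t) + B_n \sin(\omega_n t)] \sin(ns)$, $\omega_n = n/2$. From ICs: $A_2=1, A_4=1$.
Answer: $\psi(s, t) = \sin(2 s) \cos(t) + \sin(4 s) \cos(2 t)$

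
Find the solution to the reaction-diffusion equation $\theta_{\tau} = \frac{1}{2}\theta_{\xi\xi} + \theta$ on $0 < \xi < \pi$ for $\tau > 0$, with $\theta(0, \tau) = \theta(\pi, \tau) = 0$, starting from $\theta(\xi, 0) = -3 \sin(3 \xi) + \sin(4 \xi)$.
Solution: Substitute $\theta = e^{\tau}u$, i.e. $u = e^{-\tau}\theta$.
By the product rule, $\theta_{\tau} = e^{\tau}(u_{\tau} + u)$, $\theta_{\xi\xi} = e^{\tau}u_{\xi\xi}$.
Substituting into the PDE and dividing by $e^{\tau}$: $u_{\tau} + u = \frac{1}{2}u_{\xi\xi} + u$.
The lower-order terms cancel, leaving the standard heat equation $u_{\tau} = \frac{1}{2}u_{\xi\xi}$.
Initial data for $u$: $u(\xi,0) = \theta(\xi,0) = -3 \sin(3 \xi) + \sin(4 \xi)$. The boundary conditions carry over: $u(0,\tau) = u(\pi,\tau) = 0$.
Solve for $u$:
  Using separation of variables $u = X(\xi)G(\tau)$:
  Eigenfunctions: $\sin(n\xi)$, $n = 1, 2, 3, \ldots$
  General solution: $u(\xi, \tau) = \sum c_n \sin(n\xi) e^{-n^2 \tau/2}$
  Matching $u(\xi,0) = -3 \sin(3 \xi) + \sin(4 \xi)$ term by term: $c_3=-3, c_4=1$.
Hence $u(\xi,\tau) = e^{-8 \tau} \sin(4 \xi) - 3 e^{-9 \tau/2} \sin(3 \xi)$.
Transform back: $\theta(\xi,\tau) = e^{\tau}u(\xi,\tau)$.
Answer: $\theta(\xi, \tau) = e^{-7 \tau} \sin(4 \xi) - 3 e^{-7 \tau/2} \sin(3 \xi)$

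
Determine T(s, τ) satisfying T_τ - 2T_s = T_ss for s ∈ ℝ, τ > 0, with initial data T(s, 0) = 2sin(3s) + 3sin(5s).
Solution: Moving frame: η = s + 2τ, σ = τ, T = u(η,σ), so T_τ = u_σ + 2u_η and T_ss = u_ηη.
Hence T_τ - 2T_s = u_σ and the PDE becomes the heat equation u_σ = u_ηη on η ∈ ℝ.
Initial data: u(η,0) = T(η,0) = 2sin(3η) + 3sin(5η). Each mode sin(nη) decays as exp(-n²σ) on ℝ, so u(η,σ) = Σ c_n exp(-n²σ) sin(nη) with c_3=2, c_5=3: u(η,σ) = 2exp(-9σ)sin(3η) + 3exp(-25σ)sin(5η).
Substituting back: T(s,τ) = u(s + 2τ, τ).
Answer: T(s, τ) = 2exp(-9τ)sin(3s + 6τ) + 3exp(-25τ)sin(5s + 10τ)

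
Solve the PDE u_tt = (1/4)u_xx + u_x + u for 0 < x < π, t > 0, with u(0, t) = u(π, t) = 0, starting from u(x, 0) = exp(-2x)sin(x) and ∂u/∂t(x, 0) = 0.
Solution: Substitute u = exp(-2x)w.
Then u_x = exp(-2x)(w_x - 2w), u_xx = exp(-2x)(w_xx - 4w_x + 4w), u_tt = exp(-2x)w_tt; substituting and dividing by exp(-2x), the lower-order terms cancel: w_tt = (1/4)w_xx (standard wave equation).
Data for w: w(x,0) = exp(2x)u(x,0) = sin(x); w_t(x,0) = exp(2x)u_t(x,0) = 0. The boundary conditions carry over: w(0,t) = w(π,t) = 0.
Separating variables: w = Σ [A_n cos(ω_n t) + B_n sin(ω_n t)] sin(nx), ω_n = n/2. From ICs: A_1=1.
So w(x,t) = sin(x)cos(t/2), and u(x,t) = exp(-2x)w(x,t).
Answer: u(x, t) = exp(-2x)sin(x)cos(t/2)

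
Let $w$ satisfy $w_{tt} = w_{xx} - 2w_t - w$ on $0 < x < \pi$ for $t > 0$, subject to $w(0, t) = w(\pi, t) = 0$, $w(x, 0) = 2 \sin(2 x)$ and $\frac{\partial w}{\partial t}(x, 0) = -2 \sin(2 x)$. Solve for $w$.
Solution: Substitute $w = e^{-t}u$.
Then $w_t = e^{-t}(u_t - u)$, $w_{tt} = e^{-t}(u_{tt} - 2u_t + u)$, $w_{xx} = e^{-t}u_{xx}$; substituting and dividing by $e^{-t}$, the lower-order terms cancel: $u_{tt} = u_{xx}$ (standard wave equation).
Data for $u$: $u(x,0) = w(x,0) = 2 \sin(2 x)$; $u_t(x,0) = w_t(x,0) + w(x,0) = 0$. The boundary conditions carry over: $u(0,t) = u(\pi,t) = 0$.
Separating variables: $u = \sum [A_n \cos(\omega_n t) + B_n \sin(\omega_n t)] \sin(nx)$, $\omega_n = n$. From ICs: $A_2=2$.
So $u(x,t) = 2 \sin(2 x) \cos(2 t)$, and $w(x,t) = e^{-t}u(x,t)$.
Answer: $w(x, t) = 2 e^{-t} \sin(2 x) \cos(2 t)$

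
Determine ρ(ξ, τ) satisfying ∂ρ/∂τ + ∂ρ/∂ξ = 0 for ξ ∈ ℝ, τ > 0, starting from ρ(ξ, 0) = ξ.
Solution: By method of characteristics (waves move right with speed 1):
Along characteristics ξ - τ = const, ρ is constant, so ρ(ξ,τ) = f(ξ - τ) with f = ρ(·, 0).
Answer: ρ(ξ, τ) = ξ - τ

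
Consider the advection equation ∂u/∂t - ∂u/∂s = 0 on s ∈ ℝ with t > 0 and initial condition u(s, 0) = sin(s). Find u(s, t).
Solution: By characteristics (ds/dt = -1), u(s,t) = f(s + t) with f = u(·, 0).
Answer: u(s, t) = sin(s + t)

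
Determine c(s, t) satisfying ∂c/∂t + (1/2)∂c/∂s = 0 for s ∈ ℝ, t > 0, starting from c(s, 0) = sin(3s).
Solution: By method of characteristics (waves move right with speed 1/2):
Along characteristics s - (1/2)t = const, c is constant, so c(s,t) = f(s - (1/2)t) with f = c(·, 0).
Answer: c(s, t) = sin(3s - 3t/2)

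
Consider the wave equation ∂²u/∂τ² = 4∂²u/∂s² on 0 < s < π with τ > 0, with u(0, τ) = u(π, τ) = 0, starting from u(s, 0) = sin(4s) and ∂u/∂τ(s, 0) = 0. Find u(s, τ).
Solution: Using separation of variables u = X(s)T(τ):
Eigenfunctions: sin(ns), n = 1, 2, 3, ...
General solution: u(s, τ) = Σ [A_n cos(2n τ) + B_n sin(2n τ)] sin(ns)
From u(s,0) = sin(4s): A_4=1. From u_τ(s,0) = 0: all B_n = 0.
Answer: u(s, τ) = sin(4s)cos(8τ)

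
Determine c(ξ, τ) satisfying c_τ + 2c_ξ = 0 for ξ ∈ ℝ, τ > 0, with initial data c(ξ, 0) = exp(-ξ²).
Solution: By method of characteristics (waves move right with speed 2):
Along characteristics ξ - 2τ = const, c is constant, so c(ξ,τ) = f(ξ - 2τ) with f = c(·, 0).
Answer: c(ξ, τ) = exp(-(ξ - 2τ)²)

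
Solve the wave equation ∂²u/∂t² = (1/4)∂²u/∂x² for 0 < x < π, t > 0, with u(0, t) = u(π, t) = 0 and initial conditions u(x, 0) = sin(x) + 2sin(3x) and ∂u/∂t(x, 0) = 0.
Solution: Separating variables: u = Σ [A_n cos(ω_n t) + B_n sin(ω_n t)] sin(nx), ω_n = n/2. From ICs: A_1=1, A_3=2.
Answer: u(x, t) = sin(x)cos(t/2) + 2sin(3x)cos(3t/2)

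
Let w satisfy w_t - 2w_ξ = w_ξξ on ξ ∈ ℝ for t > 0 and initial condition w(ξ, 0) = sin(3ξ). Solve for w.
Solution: Change to a moving frame: let η = ξ + 2t, σ = t and write w(ξ,t) = u(η,σ).
By the chain rule w_t = u_σ + 2u_η, w_ξ = u_η, w_ξξ = u_ηη.
Then w_t - 2w_ξ = u_σ: the advection term cancels and the PDE becomes the heat equation u_σ = u_ηη on η ∈ ℝ.
Initial data: u(η,0) = w(η,0) = sin(3η).
On η ∈ ℝ each mode satisfies (sin(nη))″ = -n² sin(nη), so exp(-n²σ) sin(nη) solves the heat equation; by superposition u(η,σ) = Σ c_n exp(-n²σ) sin(nη).
Reading off the coefficients: c_3=1, so u(η,σ) = exp(-9σ)sin(3η).
Substituting back η = ξ + 2t, σ = t: w(ξ,t) = u(ξ + 2t, t).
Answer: w(ξ, t) = exp(-9t)sin(6t + 3ξ)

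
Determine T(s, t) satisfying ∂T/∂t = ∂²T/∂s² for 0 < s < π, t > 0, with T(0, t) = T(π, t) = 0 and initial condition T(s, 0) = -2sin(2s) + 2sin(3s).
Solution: Using separation of variables T = X(s)G(t):
Eigenfunctions: sin(ns), n = 1, 2, 3, ...
General solution: T(s, t) = Σ c_n sin(ns) exp(-n² t)
Matching T(s,0) = -2sin(2s) + 2sin(3s) term by term: c_2=-2, c_3=2.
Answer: T(s, t) = -2exp(-4t)sin(2s) + 2exp(-9t)sin(3s)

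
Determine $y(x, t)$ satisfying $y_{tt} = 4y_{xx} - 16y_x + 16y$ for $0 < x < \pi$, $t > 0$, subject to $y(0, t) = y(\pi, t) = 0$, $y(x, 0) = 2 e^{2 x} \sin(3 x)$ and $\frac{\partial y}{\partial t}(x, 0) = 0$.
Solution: Substitute $y = e^{2x}u$, i.e. $u = e^{-2x}y$.
By the product rule, $y_x = e^{2x}(u_x + 2u)$, $y_{xx} = e^{2x}(u_{xx} + 4u_x + 4u)$, $y_{tt} = e^{2x}u_{tt}$.
Substituting into the PDE and dividing by $e^{2x}$: $u_{tt} = 4(u_{xx} + 4u_x + 4u) - 16(u_x + 2u) + 16u$.
The lower-order terms cancel, leaving the standard wave equation $u_{tt} = 4u_{xx}$.
Initial data for $u$: $u(x,0) = e^{-2x}y(x,0) = 2 \sin(3 x)$; $u_t(x,0) = e^{-2x}y_t(x,0) = 0$. The boundary conditions carry over: $u(0,t) = u(\pi,t) = 0$.
Solve for $u$:
  Using separation of variables $u = X(x)T(t)$:
  Eigenfunctions: $\sin(nx)$, $n = 1, 2, 3, \ldots$
  General solution: $u(x, t) = \sum [A_n \cos(2n t) + B_n \sin(2n t)] \sin(nx)$
  From $u(x,0) = 2 \sin(3 x)$: $A_3=2$. From $u_t(x,0) = 0$: all $B_n = 0$.
Hence $u(x,t) = 2 \sin(3 x) \cos(6 t)$.
Transform back: $y(x,t) = e^{2x}u(x,t)$.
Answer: $y(x, t) = 2 e^{2 x} \sin(3 x) \cos(6 t)$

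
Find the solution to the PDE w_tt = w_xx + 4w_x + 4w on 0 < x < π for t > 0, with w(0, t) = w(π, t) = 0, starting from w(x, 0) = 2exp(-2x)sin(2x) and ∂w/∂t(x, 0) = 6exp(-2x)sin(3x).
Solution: Substitute w = exp(-2x)u.
Then w_x = exp(-2x)(u_x - 2u), w_xx = exp(-2x)(u_xx - 4u_x + 4u), w_tt = exp(-2x)u_tt; substituting and dividing by exp(-2x), the lower-order terms cancel: u_tt = u_xx (standard wave equation).
Data for u: u(x,0) = exp(2x)w(x,0) = 2sin(2x); u_t(x,0) = exp(2x)w_t(x,0) = 6sin(3x). The boundary conditions carry over: u(0,t) = u(π,t) = 0.
Separating variables: u = Σ [A_n cos(ω_n t) + B_n sin(ω_n t)] sin(nx), ω_n = n. From ICs (B_n = velocity coefficient / ω_n): A_2=2, B_3=2.
So u(x,t) = 2sin(3t)sin(3x) + 2sin(2x)cos(2t), and w(x,t) = exp(-2x)u(x,t).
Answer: w(x, t) = 2exp(-2x)sin(3t)sin(3x) + 2exp(-2x)sin(2x)cos(2t)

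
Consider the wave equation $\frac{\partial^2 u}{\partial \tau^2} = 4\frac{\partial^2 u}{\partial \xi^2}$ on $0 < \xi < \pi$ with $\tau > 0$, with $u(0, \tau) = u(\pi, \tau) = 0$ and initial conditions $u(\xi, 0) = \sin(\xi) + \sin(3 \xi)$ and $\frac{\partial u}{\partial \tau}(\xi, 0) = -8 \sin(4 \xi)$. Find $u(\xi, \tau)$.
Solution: Using separation of variables $u = X(\xi)T(\tau)$:
Eigenfunctions: $\sin(n\xi)$, $n = 1, 2, 3, \ldots$
General solution: $u(\xi, \tau) = \sum [A_n \cos(2n \tau) + B_n \sin(2n \tau)] \sin(n\xi)$
From $u(\xi,0) = \sin(\xi) + \sin(3 \xi)$: $A_1=1, A_3=1$. From $u_{\tau}(\xi,0) = -8 \sin(4 \xi)$, using $u_{\tau}(\xi,0) = \sum \omega_n B_n \sin(n\xi)$ with $\omega_n = 2n$: $B_4 = (-8)/8 = -1$.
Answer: $u(\xi, \tau) = - \sin(8 \tau) \sin(4 \xi) + \sin(\xi) \cos(2 \tau) + \sin(3 \xi) \cos(6 \tau)$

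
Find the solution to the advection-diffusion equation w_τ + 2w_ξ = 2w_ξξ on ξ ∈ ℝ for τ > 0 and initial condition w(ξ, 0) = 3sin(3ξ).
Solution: Moving frame: η = ξ - 2τ, σ = τ, w = u(η,σ), so w_τ = u_σ - 2u_η and w_ξξ = u_ηη.
Hence w_τ + 2w_ξ = u_σ and the PDE becomes the heat equation u_σ = 2u_ηη on η ∈ ℝ.
Initial data: u(η,0) = w(η,0) = 3sin(3η). Each mode sin(nη) decays as exp(-2n²σ) on ℝ, so u(η,σ) = Σ c_n exp(-2n²σ) sin(nη) with c_3=3: u(η,σ) = 3exp(-18σ)sin(3η).
Substituting back: w(ξ,τ) = u(ξ - 2τ, τ).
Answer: w(ξ, τ) = 3exp(-18τ)sin(3ξ - 6τ)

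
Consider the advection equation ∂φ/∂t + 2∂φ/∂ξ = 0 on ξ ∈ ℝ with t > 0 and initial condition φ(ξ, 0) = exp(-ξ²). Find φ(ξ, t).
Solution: By method of characteristics (waves move right with speed 2):
Along characteristics ξ - 2t = const, φ is constant, so φ(ξ,t) = f(ξ - 2t) with f = φ(·, 0).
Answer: φ(ξ, t) = exp(-(-2t + ξ)²)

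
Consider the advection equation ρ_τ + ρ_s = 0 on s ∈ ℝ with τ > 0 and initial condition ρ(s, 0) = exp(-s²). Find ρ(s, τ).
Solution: By characteristics (ds/dτ = 1), ρ(s,τ) = f(s - τ) with f = ρ(·, 0).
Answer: ρ(s, τ) = exp(-(s - τ)²)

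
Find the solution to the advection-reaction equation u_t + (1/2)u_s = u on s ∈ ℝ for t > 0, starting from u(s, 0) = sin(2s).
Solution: Substitute u = exp(t)w, i.e. w = exp(-t)u.
By the product rule, u_t = exp(t)(w_t + w), u_s = exp(t)w_s.
Substituting into the PDE and dividing by exp(t): w_t + w + (1/2)w_s = w.
The lower-order terms cancel, leaving the standard advection equation w_t + (1/2)w_s = 0.
Initial data for w: w(s,0) = u(s,0) = sin(2s).
Solve for w:
  By method of characteristics (waves move right with speed 1/2):
  Along characteristics s - (1/2)t = const, w is constant, so w(s,t) = f(s - (1/2)t) with f = w(·, 0).
Hence w(s,t) = sin(2s - t).
Transform back: u(s,t) = exp(t)w(s,t).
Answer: u(s, t) = exp(t)sin(2s - t)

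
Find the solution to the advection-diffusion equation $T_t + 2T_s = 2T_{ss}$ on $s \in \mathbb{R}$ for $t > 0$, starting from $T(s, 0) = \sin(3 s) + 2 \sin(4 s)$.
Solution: Moving frame: $\eta = s - 2t$, $\sigma = t$, $T = u(\eta,\sigma)$, so $T_t = u_{\sigma} - 2u_{\eta}$ and $T_{ss} = u_{\eta\eta}$.
Hence $T_t + 2T_s = u_{\sigma}$ and the PDE becomes the heat equation $u_{\sigma} = 2u_{\eta\eta}$ on $\eta \in \mathbb{R}$.
Initial data: $u(\eta,0) = T(\eta,0) = \sin(3 \eta) + 2 \sin(4 \eta)$. Each mode $\sin(n\eta)$ decays as $e^{-2n^2\sigma}$ on $\mathbb{R}$, so $u(\eta,\sigma) = \sum c_n e^{-2n^2\sigma} \sin(n\eta)$ with $c_3=1, c_4=2$: $u(\eta,\sigma) = e^{-18 \sigma} \sin(3 \eta) + 2 e^{-32 \sigma} \sin(4 \eta)$.
Substituting back: $T(s,t) = u(s - 2t, t)$.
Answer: $T(s, t) = e^{-18 t} \sin(3 s - 6 t) + 2 e^{-32 t} \sin(4 s - 8 t)$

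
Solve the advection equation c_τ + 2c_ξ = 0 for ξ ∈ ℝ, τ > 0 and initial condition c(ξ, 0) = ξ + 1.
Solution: By method of characteristics (waves move right with speed 2):
Along characteristics ξ - 2τ = const, c is constant, so c(ξ,τ) = f(ξ - 2τ) with f = c(·, 0).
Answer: c(ξ, τ) = ξ - 2τ + 1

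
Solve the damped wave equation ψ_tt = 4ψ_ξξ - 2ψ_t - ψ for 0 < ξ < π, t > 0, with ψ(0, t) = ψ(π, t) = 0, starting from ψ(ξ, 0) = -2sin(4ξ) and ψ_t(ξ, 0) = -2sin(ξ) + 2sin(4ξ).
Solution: Substitute ψ = exp(-t)u, i.e. u = exp(t)ψ.
By the product rule, ψ_t = exp(-t)(u_t - u), ψ_tt = exp(-t)(u_tt - 2u_t + u), ψ_ξξ = exp(-t)u_ξξ.
Substituting into the PDE and dividing by exp(-t): u_tt - 2u_t + u = 4u_ξξ - 2(u_t - u) - u.
The lower-order terms cancel, leaving the standard wave equation u_tt = 4u_ξξ.
Initial data for u: u(ξ,0) = ψ(ξ,0) = -2sin(4ξ); u_t(ξ,0) = ψ_t(ξ,0) + ψ(ξ,0) = -2sin(ξ). The boundary conditions carry over: u(0,t) = u(π,t) = 0.
Solve for u:
  Using separation of variables u = X(ξ)T(t):
  Eigenfunctions: sin(nξ), n = 1, 2, 3, ...
  General solution: u(ξ, t) = Σ [A_n cos(2n t) + B_n sin(2n t)] sin(nξ)
  From u(ξ,0) = -2sin(4ξ): A_4=-2. From u_t(ξ,0) = -2sin(ξ), using u_t(ξ,0) = Σ ω_n B_n sin(nξ) with ω_n = 2n: B_1 = (-2)/2 = -1.
Hence u(ξ,t) = -sin(2t)sin(ξ) - 2sin(4ξ)cos(8t).
Transform back: ψ(ξ,t) = exp(-t)u(ξ,t).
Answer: ψ(ξ, t) = -exp(-t)sin(2t)sin(ξ) - 2exp(-t)sin(4ξ)cos(8t)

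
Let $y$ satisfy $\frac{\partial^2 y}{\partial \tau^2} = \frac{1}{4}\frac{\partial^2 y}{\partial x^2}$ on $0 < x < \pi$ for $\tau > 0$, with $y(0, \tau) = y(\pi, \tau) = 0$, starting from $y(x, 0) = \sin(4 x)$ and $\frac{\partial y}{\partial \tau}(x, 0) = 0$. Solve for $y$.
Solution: Using separation of variables $y = X(x)T(\tau)$:
Eigenfunctions: $\sin(nx)$, $n = 1, 2, 3, \ldots$
General solution: $y(x, \tau) = \sum [A_n \cos(n \tau/2) + B_n \sin(n \tau/2)] \sin(nx)$
From $y(x,0) = \sin(4 x)$: $A_4=1$. From $y_{\tau}(x,0) = 0$: all $B_n = 0$.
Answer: $y(x, \tau) = \sin(4 x) \cos(2 \tau)$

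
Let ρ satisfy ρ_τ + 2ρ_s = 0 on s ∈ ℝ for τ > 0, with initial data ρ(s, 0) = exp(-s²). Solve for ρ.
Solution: By characteristics (ds/dτ = 2), ρ(s,τ) = f(s - 2τ) with f = ρ(·, 0).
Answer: ρ(s, τ) = exp(-(s - 2τ)²)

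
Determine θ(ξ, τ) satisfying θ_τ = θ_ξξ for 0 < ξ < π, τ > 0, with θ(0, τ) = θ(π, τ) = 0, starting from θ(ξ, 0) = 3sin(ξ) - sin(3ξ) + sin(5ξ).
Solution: Separating variables: θ = Σ c_n exp(-n²τ) sin(nξ). From θ(ξ,0) = 3sin(ξ) - sin(3ξ) + sin(5ξ): c_1=3, c_3=-1, c_5=1.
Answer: θ(ξ, τ) = 3exp(-τ)sin(ξ) - exp(-9τ)sin(3ξ) + exp(-25τ)sin(5ξ)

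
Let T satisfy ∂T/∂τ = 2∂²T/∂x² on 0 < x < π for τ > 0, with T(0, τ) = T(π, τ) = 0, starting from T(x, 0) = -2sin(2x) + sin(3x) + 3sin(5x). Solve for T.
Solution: Using separation of variables T = X(x)G(τ):
Eigenfunctions: sin(nx), n = 1, 2, 3, ...
General solution: T(x, τ) = Σ c_n sin(nx) exp(-2n² τ)
Matching T(x,0) = -2sin(2x) + sin(3x) + 3sin(5x) term by term: c_2=-2, c_3=1, c_5=3.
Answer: T(x, τ) = -2exp(-8τ)sin(2x) + exp(-18τ)sin(3x) + 3exp(-50τ)sin(5x)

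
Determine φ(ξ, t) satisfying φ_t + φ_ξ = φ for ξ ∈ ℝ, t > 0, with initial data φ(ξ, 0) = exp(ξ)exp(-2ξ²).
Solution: Substitute φ = exp(ξ)u.
Then φ_ξ = exp(ξ)(u_ξ + u), φ_t = exp(ξ)u_t; substituting and dividing by exp(ξ), the lower-order terms cancel: u_t + u_ξ = 0 (standard advection equation).
Data for u: u(ξ,0) = exp(-ξ)φ(ξ,0) = exp(-2ξ²).
By characteristics (dξ/dt = 1), u(ξ,t) = f(ξ - t) with f = u(·, 0).
So u(ξ,t) = exp(-2(-t + ξ)²), and φ(ξ,t) = exp(ξ)u(ξ,t).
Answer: φ(ξ, t) = exp(ξ)exp(-2(-t + ξ)²)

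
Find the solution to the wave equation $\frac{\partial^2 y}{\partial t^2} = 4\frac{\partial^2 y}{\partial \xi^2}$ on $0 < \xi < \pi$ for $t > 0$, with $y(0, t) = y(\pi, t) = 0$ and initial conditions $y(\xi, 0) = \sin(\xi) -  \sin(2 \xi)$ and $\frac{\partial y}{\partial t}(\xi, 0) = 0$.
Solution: Using separation of variables $y = X(\xi)T(t)$:
Eigenfunctions: $\sin(n\xi)$, $n = 1, 2, 3, \ldots$
General solution: $y(\xi, t) = \sum [A_n \cos(2n t) + B_n \sin(2n t)] \sin(n\xi)$
From $y(\xi,0) = \sin(\xi) - \sin(2 \xi)$: $A_1=1, A_2=-1$. From $y_t(\xi,0) = 0$: all $B_n = 0$.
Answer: $y(\xi, t) = \sin(\xi) \cos(2 t) -  \sin(2 \xi) \cos(4 t)$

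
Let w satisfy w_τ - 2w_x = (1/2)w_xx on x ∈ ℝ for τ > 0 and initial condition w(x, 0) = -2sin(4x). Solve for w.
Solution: Moving frame: η = x + 2τ, σ = τ, w = u(η,σ), so w_τ = u_σ + 2u_η and w_xx = u_ηη.
Hence w_τ - 2w_x = u_σ and the PDE becomes the heat equation u_σ = (1/2)u_ηη on η ∈ ℝ.
Initial data: u(η,0) = w(η,0) = -2sin(4η). Each mode sin(nη) decays as exp(-n²σ/2) on ℝ, so u(η,σ) = Σ c_n exp(-n²σ/2) sin(nη) with c_4=-2: u(η,σ) = -2exp(-8σ)sin(4η).
Substituting back: w(x,τ) = u(x + 2τ, τ).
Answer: w(x, τ) = -2exp(-8τ)sin(4x + 8τ)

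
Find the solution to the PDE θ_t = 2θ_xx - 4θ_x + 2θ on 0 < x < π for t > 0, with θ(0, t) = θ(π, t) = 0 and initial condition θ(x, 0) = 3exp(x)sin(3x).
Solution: Substitute θ = exp(x)u, i.e. u = exp(-x)θ.
By the product rule, θ_x = exp(x)(u_x + u), θ_xx = exp(x)(u_xx + 2u_x + u), θ_t = exp(x)u_t.
Substituting into the PDE and dividing by exp(x): u_t = 2(u_xx + 2u_x + u) - 4(u_x + u) + 2u.
The lower-order terms cancel, leaving the standard heat equation u_t = 2u_xx.
Initial data for u: u(x,0) = exp(-x)θ(x,0) = 3sin(3x). The boundary conditions carry over: u(0,t) = u(π,t) = 0.
Solve for u:
  Using separation of variables u = X(x)G(t):
  Eigenfunctions: sin(nx), n = 1, 2, 3, ...
  General solution: u(x, t) = Σ c_n sin(nx) exp(-2n² t)
  Matching u(x,0) = 3sin(3x) term by term: c_3=3.
Hence u(x,t) = 3exp(-18t)sin(3x).
Transform back: θ(x,t) = exp(x)u(x,t).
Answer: θ(x, t) = 3exp(-18t)exp(x)sin(3x)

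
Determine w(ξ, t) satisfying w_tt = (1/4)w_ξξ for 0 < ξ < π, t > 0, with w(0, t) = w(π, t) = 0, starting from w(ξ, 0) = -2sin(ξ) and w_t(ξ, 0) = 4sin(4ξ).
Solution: Separating variables: w = Σ [A_n cos(ω_n t) + B_n sin(ω_n t)] sin(nξ), ω_n = n/2. From ICs (B_n = velocity coefficient / ω_n): A_1=-2, B_4=2.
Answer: w(ξ, t) = 2sin(2t)sin(4ξ) - 2sin(ξ)cos(t/2)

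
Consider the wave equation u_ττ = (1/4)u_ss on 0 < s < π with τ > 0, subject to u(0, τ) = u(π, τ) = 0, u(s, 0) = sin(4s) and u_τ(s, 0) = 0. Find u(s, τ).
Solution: Separating variables: u = Σ [A_n cos(ω_n τ) + B_n sin(ω_n τ)] sin(ns), ω_n = n/2. From ICs: A_4=1.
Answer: u(s, τ) = sin(4s)cos(2τ)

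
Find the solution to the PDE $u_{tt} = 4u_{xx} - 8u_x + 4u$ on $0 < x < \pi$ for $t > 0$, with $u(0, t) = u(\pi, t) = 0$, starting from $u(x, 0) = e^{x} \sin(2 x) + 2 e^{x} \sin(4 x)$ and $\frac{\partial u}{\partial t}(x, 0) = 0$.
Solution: Substitute $u = e^{x}w$, i.e. $w = e^{-x}u$.
By the product rule, $u_x = e^{x}(w_x + w)$, $u_{xx} = e^{x}(w_{xx} + 2w_x + w)$, $u_{tt} = e^{x}w_{tt}$.
Substituting into the PDE and dividing by $e^{x}$: $w_{tt} = 4(w_{xx} + 2w_x + w) - 8(w_x + w) + 4w$.
The lower-order terms cancel, leaving the standard wave equation $w_{tt} = 4w_{xx}$.
Initial data for $w$: $w(x,0) = e^{-x}u(x,0) = \sin(2 x) + 2 \sin(4 x)$; $w_t(x,0) = e^{-x}u_t(x,0) = 0$. The boundary conditions carry over: $w(0,t) = w(\pi,t) = 0$.
Solve for $w$:
  Using separation of variables $w = X(x)T(t)$:
  Eigenfunctions: $\sin(nx)$, $n = 1, 2, 3, \ldots$
  General solution: $w(x, t) = \sum [A_n \cos(2n t) + B_n \sin(2n t)] \sin(nx)$
  From $w(x,0) = \sin(2 x) + 2 \sin(4 x)$: $A_2=1, A_4=2$. From $w_t(x,0) = 0$: all $B_n = 0$.
Hence $w(x,t) = \sin(2 x) \cos(4 t) + 2 \sin(4 x) \cos(8 t)$.
Transform back: $u(x,t) = e^{x}w(x,t)$.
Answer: $u(x, t) = e^{x} \sin(2 x) \cos(4 t) + 2 e^{x} \sin(4 x) \cos(8 t)$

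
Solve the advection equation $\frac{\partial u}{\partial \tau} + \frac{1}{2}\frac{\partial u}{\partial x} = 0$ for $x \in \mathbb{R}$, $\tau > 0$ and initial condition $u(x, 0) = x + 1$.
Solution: By method of characteristics (waves move right with speed 1/2):
Along characteristics $x - \frac{1}{2}\tau =$ const, $u$ is constant, so $u(x,\tau) = f(x - \frac{1}{2}\tau)$ with $f = u( \cdot , 0)$.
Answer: $u(x, \tau) = -\frac{1}{2} \tau + x + 1$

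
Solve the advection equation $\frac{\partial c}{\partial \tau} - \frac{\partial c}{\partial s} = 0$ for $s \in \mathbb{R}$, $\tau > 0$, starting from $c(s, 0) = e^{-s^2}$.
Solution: By characteristics ($ds/d\tau = -1$), $c(s,\tau) = f(s + \tau)$ with $f = c( \cdot , 0)$.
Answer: $c(s, \tau) = e^{-(\tau + s)^2}$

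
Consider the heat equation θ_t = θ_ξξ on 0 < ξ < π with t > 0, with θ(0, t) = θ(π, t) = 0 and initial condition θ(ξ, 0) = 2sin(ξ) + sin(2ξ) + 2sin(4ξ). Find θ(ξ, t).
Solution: Separating variables: θ = Σ c_n exp(-n²t) sin(nξ). From θ(ξ,0) = 2sin(ξ) + sin(2ξ) + 2sin(4ξ): c_1=2, c_2=1, c_4=2.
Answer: θ(ξ, t) = 2exp(-t)sin(ξ) + exp(-4t)sin(2ξ) + 2exp(-16t)sin(4ξ)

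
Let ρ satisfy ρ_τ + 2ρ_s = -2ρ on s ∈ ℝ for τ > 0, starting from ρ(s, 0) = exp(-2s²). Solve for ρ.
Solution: Substitute ρ = exp(-2τ)u, i.e. u = exp(2τ)ρ.
By the product rule, ρ_τ = exp(-2τ)(u_τ - 2u), ρ_s = exp(-2τ)u_s.
Substituting into the PDE and dividing by exp(-2τ): u_τ - 2u + 2u_s = -2u.
The lower-order terms cancel, leaving the standard advection equation u_τ + 2u_s = 0.
Initial data for u: u(s,0) = ρ(s,0) = exp(-2s²).
Solve for u:
  By method of characteristics (waves move right with speed 2):
  Along characteristics s - 2τ = const, u is constant, so u(s,τ) = f(s - 2τ) with f = u(·, 0).
Hence u(s,τ) = exp(-2(s - 2τ)²).
Transform back: ρ(s,τ) = exp(-2τ)u(s,τ).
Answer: ρ(s, τ) = exp(-2τ)exp(-2(s - 2τ)²)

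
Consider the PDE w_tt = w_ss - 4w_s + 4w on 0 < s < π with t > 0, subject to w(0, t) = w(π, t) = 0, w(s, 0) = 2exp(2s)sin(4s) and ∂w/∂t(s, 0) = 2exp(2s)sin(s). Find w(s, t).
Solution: Substitute w = exp(2s)u.
Then w_s = exp(2s)(u_s + 2u), w_ss = exp(2s)(u_ss + 4u_s + 4u), w_tt = exp(2s)u_tt; substituting and dividing by exp(2s), the lower-order terms cancel: u_tt = u_ss (standard wave equation).
Data for u: u(s,0) = exp(-2s)w(s,0) = 2sin(4s); u_t(s,0) = exp(-2s)w_t(s,0) = 2sin(s). The boundary conditions carry over: u(0,t) = u(π,t) = 0.
Separating variables: u = Σ [A_n cos(ω_n t) + B_n sin(ω_n t)] sin(ns), ω_n = n. From ICs (B_n = velocity coefficient / ω_n): A_4=2, B_1=2.
So u(s,t) = 2sin(s)sin(t) + 2sin(4s)cos(4t), and w(s,t) = exp(2s)u(s,t).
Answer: w(s, t) = 2exp(2s)sin(s)sin(t) + 2exp(2s)sin(4s)cos(4t)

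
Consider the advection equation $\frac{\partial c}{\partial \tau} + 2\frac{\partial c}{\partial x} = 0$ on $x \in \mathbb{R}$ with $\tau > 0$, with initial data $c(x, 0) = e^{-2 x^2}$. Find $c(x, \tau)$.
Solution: By characteristics ($dx/d\tau = 2$), $c(x,\tau) = f(x - 2\tau)$ with $f = c( \cdot , 0)$.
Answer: $c(x, \tau) = e^{-2 (-2 \tau + x)^2}$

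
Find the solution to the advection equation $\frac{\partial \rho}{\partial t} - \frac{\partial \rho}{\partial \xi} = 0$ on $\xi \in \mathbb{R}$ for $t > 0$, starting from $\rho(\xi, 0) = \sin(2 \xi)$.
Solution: By characteristics ($d\xi/dt = -1$), $\rho(\xi,t) = f(\xi + t)$ with $f = \rho( \cdot , 0)$.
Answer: $\rho(\xi, t) = \sin(2 \xi + 2 t)$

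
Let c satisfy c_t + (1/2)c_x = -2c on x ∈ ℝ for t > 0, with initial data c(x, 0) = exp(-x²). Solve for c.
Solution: Substitute c = exp(-2t)u, i.e. u = exp(2t)c.
By the product rule, c_t = exp(-2t)(u_t - 2u), c_x = exp(-2t)u_x.
Substituting into the PDE and dividing by exp(-2t): u_t - 2u + (1/2)u_x = -2u.
The lower-order terms cancel, leaving the standard advection equation u_t + (1/2)u_x = 0.
Initial data for u: u(x,0) = c(x,0) = exp(-x²).
Solve for u:
  By method of characteristics (waves move right with speed 1/2):
  Along characteristics x - (1/2)t = const, u is constant, so u(x,t) = f(x - (1/2)t) with f = u(·, 0).
Hence u(x,t) = exp(-(-t/2 + x)²).
Transform back: c(x,t) = exp(-2t)u(x,t).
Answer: c(x, t) = exp(-2t)exp(-(-t/2 + x)²)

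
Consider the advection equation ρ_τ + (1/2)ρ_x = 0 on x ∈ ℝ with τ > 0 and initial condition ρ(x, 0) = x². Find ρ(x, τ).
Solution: By method of characteristics (waves move right with speed 1/2):
Along characteristics x - (1/2)τ = const, ρ is constant, so ρ(x,τ) = f(x - (1/2)τ) with f = ρ(·, 0).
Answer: ρ(x, τ) = x² - xτ + (1/4)τ²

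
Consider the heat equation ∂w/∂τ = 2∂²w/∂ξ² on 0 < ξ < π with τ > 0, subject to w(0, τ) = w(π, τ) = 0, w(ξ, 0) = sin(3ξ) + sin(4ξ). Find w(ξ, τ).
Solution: Separating variables: w = Σ c_n exp(-2n²τ) sin(nξ). From w(ξ,0) = sin(3ξ) + sin(4ξ): c_3=1, c_4=1.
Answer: w(ξ, τ) = exp(-18τ)sin(3ξ) + exp(-32τ)sin(4ξ)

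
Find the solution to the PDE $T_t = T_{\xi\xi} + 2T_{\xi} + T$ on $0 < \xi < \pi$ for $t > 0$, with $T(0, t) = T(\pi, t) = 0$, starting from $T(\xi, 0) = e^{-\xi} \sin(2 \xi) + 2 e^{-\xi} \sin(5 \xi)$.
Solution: Substitute $T = e^{-\xi}u$.
Then $T_{\xi} = e^{-\xi}(u_{\xi} - u)$, $T_{\xi\xi} = e^{-\xi}(u_{\xi\xi} - 2u_{\xi} + u)$, $T_t = e^{-\xi}u_t$; substituting and dividing by $e^{-\xi}$, the lower-order terms cancel: $u_t = u_{\xi\xi}$ (standard heat equation).
Data for $u$: $u(\xi,0) = e^{\xi}T(\xi,0) = \sin(2 \xi) + 2 \sin(5 \xi)$. The boundary conditions carry over: $u(0,t) = u(\pi,t) = 0$.
Separating variables: $u = \sum c_n e^{-n^2t} \sin(n\xi)$. From $u(\xi,0) = \sin(2 \xi) + 2 \sin(5 \xi)$: $c_2=1, c_5=2$.
So $u(\xi,t) = e^{-4 t} \sin(2 \xi) + 2 e^{-25 t} \sin(5 \xi)$, and $T(\xi,t) = e^{-\xi}u(\xi,t)$.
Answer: $T(\xi, t) = e^{-\xi} e^{-4 t} \sin(2 \xi) + 2 e^{-\xi} e^{-25 t} \sin(5 \xi)$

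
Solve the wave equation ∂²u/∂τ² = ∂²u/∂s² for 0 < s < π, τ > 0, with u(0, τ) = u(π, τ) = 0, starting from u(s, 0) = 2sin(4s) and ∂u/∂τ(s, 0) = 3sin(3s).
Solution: Using separation of variables u = X(s)T(τ):
Eigenfunctions: sin(ns), n = 1, 2, 3, ...
General solution: u(s, τ) = Σ [A_n cos(n τ) + B_n sin(n τ)] sin(ns)
From u(s,0) = 2sin(4s): A_4=2. From u_τ(s,0) = 3sin(3s), using u_τ(s,0) = Σ ω_n B_n sin(ns) with ω_n = n: B_3 = 3/3 = 1.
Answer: u(s, τ) = sin(3s)sin(3τ) + 2sin(4s)cos(4τ)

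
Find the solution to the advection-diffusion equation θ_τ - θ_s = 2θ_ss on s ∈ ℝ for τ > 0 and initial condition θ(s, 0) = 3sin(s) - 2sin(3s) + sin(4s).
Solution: Change to a moving frame: let η = s + τ, σ = τ and write θ(s,τ) = u(η,σ).
By the chain rule θ_τ = u_σ + u_η, θ_s = u_η, θ_ss = u_ηη.
Then θ_τ - θ_s = u_σ: the advection term cancels and the PDE becomes the heat equation u_σ = 2u_ηη on η ∈ ℝ.
Initial data: u(η,0) = θ(η,0) = 3sin(η) - 2sin(3η) + sin(4η).
On η ∈ ℝ each mode satisfies (sin(nη))″ = -n² sin(nη), so exp(-2n²σ) sin(nη) solves the heat equation; by superposition u(η,σ) = Σ c_n exp(-2n²σ) sin(nη).
Reading off the coefficients: c_1=3, c_3=-2, c_4=1, so u(η,σ) = 3exp(-2σ)sin(η) - 2exp(-18σ)sin(3η) + exp(-32σ)sin(4η).
Substituting back η = s + τ, σ = τ: θ(s,τ) = u(s + τ, τ).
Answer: θ(s, τ) = 3exp(-2τ)sin(s + τ) - 2exp(-18τ)sin(3s + 3τ) + exp(-32τ)sin(4s + 4τ)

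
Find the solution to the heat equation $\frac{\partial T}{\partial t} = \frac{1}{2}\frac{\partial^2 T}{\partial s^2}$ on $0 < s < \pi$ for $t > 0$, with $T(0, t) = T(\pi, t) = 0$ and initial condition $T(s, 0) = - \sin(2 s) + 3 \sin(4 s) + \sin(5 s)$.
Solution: Separating variables: $T = \sum c_n e^{-n^2t/2} \sin(ns)$. From $T(s,0) = - \sin(2 s) + 3 \sin(4 s) + \sin(5 s)$: $c_2=-1, c_4=3, c_5=1$.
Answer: $T(s, t) = - e^{-2 t} \sin(2 s) + 3 e^{-8 t} \sin(4 s) + e^{-25 t/2} \sin(5 s)$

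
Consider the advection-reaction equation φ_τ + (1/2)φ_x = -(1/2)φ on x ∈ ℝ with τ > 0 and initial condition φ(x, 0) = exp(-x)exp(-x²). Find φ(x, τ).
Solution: Substitute φ = exp(-x)u, i.e. u = exp(x)φ.
By the product rule, φ_x = exp(-x)(u_x - u), φ_τ = exp(-x)u_τ.
Substituting into the PDE and dividing by exp(-x): u_τ + (1/2)(u_x - u) = -(1/2)u.
The lower-order terms cancel, leaving the standard advection equation u_τ + (1/2)u_x = 0.
Initial data for u: u(x,0) = exp(x)φ(x,0) = exp(-x²).
Solve for u:
  By method of characteristics (waves move right with speed 1/2):
  Along characteristics x - (1/2)τ = const, u is constant, so u(x,τ) = f(x - (1/2)τ) with f = u(·, 0).
Hence u(x,τ) = exp(-(x - τ/2)²).
Transform back: φ(x,τ) = exp(-x)u(x,τ).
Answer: φ(x, τ) = exp(-x)exp(-(x - τ/2)²)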